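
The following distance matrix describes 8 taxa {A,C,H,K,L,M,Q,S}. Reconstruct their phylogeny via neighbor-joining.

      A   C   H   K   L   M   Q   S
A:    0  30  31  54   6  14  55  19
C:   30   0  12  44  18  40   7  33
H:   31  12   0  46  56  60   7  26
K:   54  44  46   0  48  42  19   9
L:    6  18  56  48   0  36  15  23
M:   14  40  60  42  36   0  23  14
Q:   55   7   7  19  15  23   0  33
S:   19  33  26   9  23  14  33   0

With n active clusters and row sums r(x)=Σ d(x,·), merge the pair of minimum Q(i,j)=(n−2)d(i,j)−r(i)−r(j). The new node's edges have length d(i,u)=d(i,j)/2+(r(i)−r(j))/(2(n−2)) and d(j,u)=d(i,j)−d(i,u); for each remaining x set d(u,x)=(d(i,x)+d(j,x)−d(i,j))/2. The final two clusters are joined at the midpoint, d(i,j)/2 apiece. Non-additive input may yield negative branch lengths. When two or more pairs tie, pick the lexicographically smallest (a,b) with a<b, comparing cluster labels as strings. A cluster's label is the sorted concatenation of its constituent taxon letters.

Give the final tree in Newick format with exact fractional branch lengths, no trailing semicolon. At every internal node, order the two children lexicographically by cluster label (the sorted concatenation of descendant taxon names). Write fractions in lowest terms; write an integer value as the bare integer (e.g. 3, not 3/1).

1. join A+L (d=6, Q=-375) ⇒ AL; edges |A|=43/12, |L|=29/12
  updated: d(AL,C)=21, d(AL,H)=81/2, d(AL,K)=48, d(AL,M)=22, d(AL,Q)=32, d(AL,S)=18
2. join K+S (d=9, Q=-296) ⇒ KS; edges |K|=12, |S|=-3
  updated: d(AL,KS)=57/2, d(C,KS)=34, d(H,KS)=63/2, d(KS,M)=47/2, d(KS,Q)=43/2
3. join AL+M (d=22, Q=-449/2) ⇒ ALM; edges |AL|=127/16, |M|=225/16
  updated: d(ALM,C)=39/2, d(ALM,H)=157/4, d(ALM,KS)=15, d(ALM,Q)=33/2
4. join ALM+KS (d=15, Q=-589/4) ⇒ AKLMS; edges |ALM|=133/24, |KS|=227/24
  updated: d(AKLMS,C)=77/4, d(AKLMS,H)=223/8, d(AKLMS,Q)=23/2
5. join AKLMS+Q (d=23/2, Q=-489/8) ⇒ AKLMQS; edges |AKLMS|=449/32, |Q|=-81/32
  updated: d(AKLMQS,C)=59/8, d(AKLMQS,H)=187/16
6. join AKLMQS+C (d=59/8, Q=-497/16) ⇒ ACKLMQS; edges |AKLMQS|=113/32, |C|=123/32
  updated: d(ACKLMQS,H)=261/32
7. join ACKLMQS+H (d=261/32) ⇒ ACHKLMQS; edges |ACKLMQS|=261/64, |H|=261/64
final tree: ((((((A:43/12,L:29/12):127/16,M:225/16):133/24,(K:12,S:-3):227/24):449/32,Q:-81/32):113/32,C:123/32):261/64,H:261/64)
total length: 2529/32

((((((A:43/12,L:29/12):127/16,M:225/16):133/24,(K:12,S:-3):227/24):449/32,Q:-81/32):113/32,C:123/32):261/64,H:261/64)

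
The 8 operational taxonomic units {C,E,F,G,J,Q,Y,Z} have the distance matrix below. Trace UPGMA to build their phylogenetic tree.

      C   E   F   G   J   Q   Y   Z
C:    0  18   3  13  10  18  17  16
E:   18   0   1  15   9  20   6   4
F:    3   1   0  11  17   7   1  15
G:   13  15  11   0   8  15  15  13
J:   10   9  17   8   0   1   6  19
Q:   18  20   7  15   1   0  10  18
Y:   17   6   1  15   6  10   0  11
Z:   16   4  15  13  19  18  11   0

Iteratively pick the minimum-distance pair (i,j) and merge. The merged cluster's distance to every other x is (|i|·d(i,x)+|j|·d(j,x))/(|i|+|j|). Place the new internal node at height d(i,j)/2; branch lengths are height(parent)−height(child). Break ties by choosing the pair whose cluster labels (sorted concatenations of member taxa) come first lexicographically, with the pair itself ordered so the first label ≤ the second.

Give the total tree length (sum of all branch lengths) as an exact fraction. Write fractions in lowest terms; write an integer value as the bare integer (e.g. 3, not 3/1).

1417/42

iteration 1: select E,F (d=1); attach at lengths (1/2, 1/2); label the merged cluster EF
  updated: d(C,EF)=21/2, d(EF,G)=13, d(EF,J)=13, d(EF,Q)=27/2, d(EF,Y)=7/2, d(EF,Z)=19/2
iteration 2: select J,Q (d=1); attach at lengths (1/2, 1/2); label the merged cluster JQ
  updated: d(C,JQ)=14, d(EF,JQ)=53/4, d(G,JQ)=23/2, d(JQ,Y)=8, d(JQ,Z)=37/2
iteration 3: select EF,Y (d=7/2); attach at lengths (5/4, 7/4); label the merged cluster EFY
  updated: d(C,EFY)=38/3, d(EFY,G)=41/3, d(EFY,JQ)=23/2, d(EFY,Z)=10
iteration 4: select EFY,Z (d=10); attach at lengths (13/4, 5); label the merged cluster EFYZ
  updated: d(C,EFYZ)=27/2, d(EFYZ,G)=27/2, d(EFYZ,JQ)=53/4
iteration 5: select G,JQ (d=23/2); attach at lengths (23/4, 21/4); label the merged cluster GJQ
  updated: d(C,GJQ)=41/3, d(EFYZ,GJQ)=40/3
iteration 6: select EFYZ,GJQ (d=40/3); attach at lengths (5/3, 11/12); label the merged cluster EFGJQYZ
  updated: d(C,EFGJQYZ)=95/7
iteration 7: select C,EFGJQYZ (d=95/7); attach at lengths (95/14, 5/42); label the merged cluster CEFGJQYZ
final tree: (C:95/14,((((E:1/2,F:1/2):5/4,Y:7/4):13/4,Z:5):5/3,(G:23/4,(J:1/2,Q:1/2):21/4):11/12):5/42)
total length: 1417/42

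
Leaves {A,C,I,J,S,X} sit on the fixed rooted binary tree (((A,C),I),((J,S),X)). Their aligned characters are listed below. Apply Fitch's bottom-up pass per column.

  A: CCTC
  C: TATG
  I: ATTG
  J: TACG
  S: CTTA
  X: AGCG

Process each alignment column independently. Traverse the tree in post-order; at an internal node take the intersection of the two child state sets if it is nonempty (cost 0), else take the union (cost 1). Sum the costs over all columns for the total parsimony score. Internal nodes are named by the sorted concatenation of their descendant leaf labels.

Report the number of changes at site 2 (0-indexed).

2

site 0, node AC: A={C} ∪ C={T} → {C,T} (+1)
site 0, node ACI: AC={C,T} ∪ I={A} → {A,C,T} (+1)
site 0, node JS: J={T} ∪ S={C} → {C,T} (+1)
site 0, node JSX: JS={C,T} ∪ X={A} → {A,C,T} (+1)
site 0, node ACIJSX: ACI={A,C,T} ∩ JSX={A,C,T} → {A,C,T} (+0)
site 1, node AC: A={C} ∪ C={A} → {A,C} (+1)
site 1, node ACI: AC={A,C} ∪ I={T} → {A,C,T} (+1)
site 1, node JS: J={A} ∪ S={T} → {A,T} (+1)
site 1, node JSX: JS={A,T} ∪ X={G} → {A,G,T} (+1)
site 1, node ACIJSX: ACI={A,C,T} ∩ JSX={A,G,T} → {A,T} (+0)
site 2, node AC: A={T} ∩ C={T} → {T} (+0)
site 2, node ACI: AC={T} ∩ I={T} → {T} (+0)
site 2, node JS: J={C} ∪ S={T} → {C,T} (+1)
site 2, node JSX: JS={C,T} ∩ X={C} → {C} (+0)
site 2, node ACIJSX: ACI={T} ∪ JSX={C} → {C,T} (+1)
site 3, node AC: A={C} ∪ C={G} → {C,G} (+1)
site 3, node ACI: AC={C,G} ∩ I={G} → {G} (+0)
site 3, node JS: J={G} ∪ S={A} → {A,G} (+1)
site 3, node JSX: JS={A,G} ∩ X={G} → {G} (+0)
site 3, node ACIJSX: ACI={G} ∩ JSX={G} → {G} (+0)
per-site changes: [4, 4, 2, 2]; total = 12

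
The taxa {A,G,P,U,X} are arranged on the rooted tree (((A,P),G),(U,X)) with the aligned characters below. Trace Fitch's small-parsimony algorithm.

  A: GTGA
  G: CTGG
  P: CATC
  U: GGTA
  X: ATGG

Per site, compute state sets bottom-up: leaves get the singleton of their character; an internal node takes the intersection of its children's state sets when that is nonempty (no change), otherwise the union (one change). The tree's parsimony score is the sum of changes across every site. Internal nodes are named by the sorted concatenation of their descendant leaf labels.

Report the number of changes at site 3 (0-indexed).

3

[col 0] AP: children A:{G}, P:{C} ∪→ {C,G}; cost 1
[col 0] AGP: children AP:{C,G}, G:{C} ∩→ {C}; cost 0
[col 0] UX: children U:{G}, X:{A} ∪→ {A,G}; cost 1
[col 0] AGPUX: children AGP:{C}, UX:{A,G} ∪→ {A,C,G}; cost 1
[col 1] AP: children A:{T}, P:{A} ∪→ {A,T}; cost 1
[col 1] AGP: children AP:{A,T}, G:{T} ∩→ {T}; cost 0
[col 1] UX: children U:{G}, X:{T} ∪→ {G,T}; cost 1
[col 1] AGPUX: children AGP:{T}, UX:{G,T} ∩→ {T}; cost 0
[col 2] AP: children A:{G}, P:{T} ∪→ {G,T}; cost 1
[col 2] AGP: children AP:{G,T}, G:{G} ∩→ {G}; cost 0
[col 2] UX: children U:{T}, X:{G} ∪→ {G,T}; cost 1
[col 2] AGPUX: children AGP:{G}, UX:{G,T} ∩→ {G}; cost 0
[col 3] AP: children A:{A}, P:{C} ∪→ {A,C}; cost 1
[col 3] AGP: children AP:{A,C}, G:{G} ∪→ {A,C,G}; cost 1
[col 3] UX: children U:{A}, X:{G} ∪→ {A,G}; cost 1
[col 3] AGPUX: children AGP:{A,C,G}, UX:{A,G} ∩→ {A,G}; cost 0
per-site changes: [3, 2, 2, 3]; total = 10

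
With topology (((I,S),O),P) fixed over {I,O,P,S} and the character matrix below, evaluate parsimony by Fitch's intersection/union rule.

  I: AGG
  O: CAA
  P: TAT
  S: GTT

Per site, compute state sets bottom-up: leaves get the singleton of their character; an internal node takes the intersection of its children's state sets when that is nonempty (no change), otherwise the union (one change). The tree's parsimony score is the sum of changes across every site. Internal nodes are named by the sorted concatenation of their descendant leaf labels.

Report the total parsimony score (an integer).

7

site 0, node IS: I={A} ∪ S={G} → {A,G} (+1)
site 0, node IOS: IS={A,G} ∪ O={C} → {A,C,G} (+1)
site 0, node IOPS: IOS={A,C,G} ∪ P={T} → {A,C,G,T} (+1)
site 1, node IS: I={G} ∪ S={T} → {G,T} (+1)
site 1, node IOS: IS={G,T} ∪ O={A} → {A,G,T} (+1)
site 1, node IOPS: IOS={A,G,T} ∩ P={A} → {A} (+0)
site 2, node IS: I={G} ∪ S={T} → {G,T} (+1)
site 2, node IOS: IS={G,T} ∪ O={A} → {A,G,T} (+1)
site 2, node IOPS: IOS={A,G,T} ∩ P={T} → {T} (+0)
per-site changes: [3, 2, 2]; total = 7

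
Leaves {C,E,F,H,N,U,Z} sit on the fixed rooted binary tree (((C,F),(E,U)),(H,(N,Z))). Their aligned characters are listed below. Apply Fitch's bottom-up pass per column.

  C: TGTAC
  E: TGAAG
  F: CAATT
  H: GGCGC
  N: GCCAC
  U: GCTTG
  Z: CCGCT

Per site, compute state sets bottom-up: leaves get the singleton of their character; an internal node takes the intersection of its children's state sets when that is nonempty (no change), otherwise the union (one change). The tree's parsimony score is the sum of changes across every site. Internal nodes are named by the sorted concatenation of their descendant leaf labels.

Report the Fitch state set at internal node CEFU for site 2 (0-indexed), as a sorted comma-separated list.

[col 0] CF: children C:{T}, F:{C} ∪→ {C,T}; cost 1
[col 0] EU: children E:{T}, U:{G} ∪→ {G,T}; cost 1
[col 0] CEFU: children CF:{C,T}, EU:{G,T} ∩→ {T}; cost 0
[col 0] NZ: children N:{G}, Z:{C} ∪→ {C,G}; cost 1
[col 0] HNZ: children H:{G}, NZ:{C,G} ∩→ {G}; cost 0
[col 0] CEFHNUZ: children CEFU:{T}, HNZ:{G} ∪→ {G,T}; cost 1
[col 1] CF: children C:{G}, F:{A} ∪→ {A,G}; cost 1
[col 1] EU: children E:{G}, U:{C} ∪→ {C,G}; cost 1
[col 1] CEFU: children CF:{A,G}, EU:{C,G} ∩→ {G}; cost 0
[col 1] NZ: children N:{C}, Z:{C} ∩→ {C}; cost 0
[col 1] HNZ: children H:{G}, NZ:{C} ∪→ {C,G}; cost 1
[col 1] CEFHNUZ: children CEFU:{G}, HNZ:{C,G} ∩→ {G}; cost 0
[col 2] CF: children C:{T}, F:{A} ∪→ {A,T}; cost 1
[col 2] EU: children E:{A}, U:{T} ∪→ {A,T}; cost 1
[col 2] CEFU: children CF:{A,T}, EU:{A,T} ∩→ {A,T}; cost 0
[col 2] NZ: children N:{C}, Z:{G} ∪→ {C,G}; cost 1
[col 2] HNZ: children H:{C}, NZ:{C,G} ∩→ {C}; cost 0
[col 2] CEFHNUZ: children CEFU:{A,T}, HNZ:{C} ∪→ {A,C,T}; cost 1
[col 3] CF: children C:{A}, F:{T} ∪→ {A,T}; cost 1
[col 3] EU: children E:{A}, U:{T} ∪→ {A,T}; cost 1
[col 3] CEFU: children CF:{A,T}, EU:{A,T} ∩→ {A,T}; cost 0
[col 3] NZ: children N:{A}, Z:{C} ∪→ {A,C}; cost 1
[col 3] HNZ: children H:{G}, NZ:{A,C} ∪→ {A,C,G}; cost 1
[col 3] CEFHNUZ: children CEFU:{A,T}, HNZ:{A,C,G} ∩→ {A}; cost 0
[col 4] CF: children C:{C}, F:{T} ∪→ {C,T}; cost 1
[col 4] EU: children E:{G}, U:{G} ∩→ {G}; cost 0
[col 4] CEFU: children CF:{C,T}, EU:{G} ∪→ {C,G,T}; cost 1
[col 4] NZ: children N:{C}, Z:{T} ∪→ {C,T}; cost 1
[col 4] HNZ: children H:{C}, NZ:{C,T} ∩→ {C}; cost 0
[col 4] CEFHNUZ: children CEFU:{C,G,T}, HNZ:{C} ∩→ {C}; cost 0
per-site changes: [4, 3, 4, 4, 3]; total = 18

A,T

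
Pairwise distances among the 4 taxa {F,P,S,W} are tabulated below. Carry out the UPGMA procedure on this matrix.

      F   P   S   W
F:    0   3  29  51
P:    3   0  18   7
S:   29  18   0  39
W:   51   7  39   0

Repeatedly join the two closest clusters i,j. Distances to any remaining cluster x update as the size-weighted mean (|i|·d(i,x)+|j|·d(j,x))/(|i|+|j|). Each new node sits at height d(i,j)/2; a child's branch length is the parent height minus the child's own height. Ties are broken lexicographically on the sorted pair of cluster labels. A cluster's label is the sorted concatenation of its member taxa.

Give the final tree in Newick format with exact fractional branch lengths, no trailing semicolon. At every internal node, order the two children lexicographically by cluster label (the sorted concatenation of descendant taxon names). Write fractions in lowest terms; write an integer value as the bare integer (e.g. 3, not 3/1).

iteration 1: select F,P (d=3); attach at lengths (3/2, 3/2); label the merged cluster FP
  updated: d(FP,S)=47/2, d(FP,W)=29
iteration 2: select FP,S (d=47/2); attach at lengths (41/4, 47/4); label the merged cluster FPS
  updated: d(FPS,W)=97/3
iteration 3: select FPS,W (d=97/3); attach at lengths (53/12, 97/6); label the merged cluster FPSW
final tree: (((F:3/2,P:3/2):41/4,S:47/4):53/12,W:97/6)
total length: 547/12

(((F:3/2,P:3/2):41/4,S:47/4):53/12,W:97/6)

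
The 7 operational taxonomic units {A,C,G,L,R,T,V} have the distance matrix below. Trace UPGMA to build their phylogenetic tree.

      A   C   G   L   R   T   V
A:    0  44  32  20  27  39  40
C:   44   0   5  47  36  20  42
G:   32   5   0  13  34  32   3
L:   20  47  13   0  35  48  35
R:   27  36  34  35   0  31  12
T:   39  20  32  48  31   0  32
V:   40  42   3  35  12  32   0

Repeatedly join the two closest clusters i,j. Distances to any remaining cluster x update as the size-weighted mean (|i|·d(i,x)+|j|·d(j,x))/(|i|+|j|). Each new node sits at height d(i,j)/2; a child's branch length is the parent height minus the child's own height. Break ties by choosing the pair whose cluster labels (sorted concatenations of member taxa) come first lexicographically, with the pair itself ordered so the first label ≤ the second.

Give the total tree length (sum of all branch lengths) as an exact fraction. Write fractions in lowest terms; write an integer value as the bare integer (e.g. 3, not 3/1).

step 1: merge (G,V) at d=3; branch lengths G→3/2, V→3/2; new cluster GV
  updated: d(A,GV)=36, d(C,GV)=47/2, d(GV,L)=24, d(GV,R)=23, d(GV,T)=32
step 2: merge (A,L) at d=20; branch lengths A→10, L→10; new cluster AL
  updated: d(AL,C)=91/2, d(AL,GV)=30, d(AL,R)=31, d(AL,T)=87/2
step 3: merge (C,T) at d=20; branch lengths C→10, T→10; new cluster CT
  updated: d(AL,CT)=89/2, d(CT,GV)=111/4, d(CT,R)=67/2
step 4: merge (GV,R) at d=23; branch lengths GV→10, R→23/2; new cluster GRV
  updated: d(AL,GRV)=91/3, d(CT,GRV)=89/3
step 5: merge (CT,GRV) at d=89/3; branch lengths CT→29/6, GRV→10/3; new cluster CGRTV
  updated: d(AL,CGRTV)=36
step 6: merge (AL,CGRTV) at d=36; branch lengths AL→8, CGRTV→19/6; new cluster ACGLRTV
final tree: ((A:10,L:10):8,((C:10,T:10):29/6,((G:3/2,V:3/2):10,R:23/2):10/3):19/6)
total length: 503/6

503/6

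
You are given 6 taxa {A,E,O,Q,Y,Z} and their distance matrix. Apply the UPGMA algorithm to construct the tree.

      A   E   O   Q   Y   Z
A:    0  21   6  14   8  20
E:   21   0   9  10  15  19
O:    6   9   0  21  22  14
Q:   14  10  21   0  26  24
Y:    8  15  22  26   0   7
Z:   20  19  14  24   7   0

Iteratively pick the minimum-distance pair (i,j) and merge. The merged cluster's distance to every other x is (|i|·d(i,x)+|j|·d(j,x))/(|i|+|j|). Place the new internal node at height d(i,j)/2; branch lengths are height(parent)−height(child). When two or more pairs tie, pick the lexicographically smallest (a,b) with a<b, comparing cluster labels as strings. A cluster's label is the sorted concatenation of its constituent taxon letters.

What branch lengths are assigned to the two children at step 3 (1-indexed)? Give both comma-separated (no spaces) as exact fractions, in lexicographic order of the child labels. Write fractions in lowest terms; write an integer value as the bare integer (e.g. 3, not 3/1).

5,5

iteration 1: select A,O (d=6); attach at lengths (3, 3); label the merged cluster AO
  updated: d(AO,E)=15, d(AO,Q)=35/2, d(AO,Y)=15, d(AO,Z)=17
iteration 2: select Y,Z (d=7); attach at lengths (7/2, 7/2); label the merged cluster YZ
  updated: d(AO,YZ)=16, d(E,YZ)=17, d(Q,YZ)=25
iteration 3: select E,Q (d=10); attach at lengths (5, 5); label the merged cluster EQ
  updated: d(AO,EQ)=65/4, d(EQ,YZ)=21
iteration 4: select AO,YZ (d=16); attach at lengths (5, 9/2); label the merged cluster AOYZ
  updated: d(AOYZ,EQ)=149/8
iteration 5: select AOYZ,EQ (d=149/8); attach at lengths (21/16, 69/16); label the merged cluster AEOQYZ
final tree: (((A:3,O:3):5,(Y:7/2,Z:7/2):9/2):21/16,(E:5,Q:5):69/16)
total length: 305/8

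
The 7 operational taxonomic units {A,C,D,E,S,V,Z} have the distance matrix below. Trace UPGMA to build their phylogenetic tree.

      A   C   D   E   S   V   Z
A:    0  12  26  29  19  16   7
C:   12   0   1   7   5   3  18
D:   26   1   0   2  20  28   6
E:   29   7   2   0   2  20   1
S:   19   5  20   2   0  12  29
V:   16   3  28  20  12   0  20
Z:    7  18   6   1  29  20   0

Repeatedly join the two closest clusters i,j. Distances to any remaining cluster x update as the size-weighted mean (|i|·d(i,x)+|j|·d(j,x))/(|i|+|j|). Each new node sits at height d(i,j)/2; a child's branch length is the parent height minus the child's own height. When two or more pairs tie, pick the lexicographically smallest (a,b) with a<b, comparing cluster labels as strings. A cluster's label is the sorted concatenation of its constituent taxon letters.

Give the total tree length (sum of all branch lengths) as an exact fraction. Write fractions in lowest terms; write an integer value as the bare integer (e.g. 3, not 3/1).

1. join C+D (d=1) ⇒ CD; edges |C|=1/2, |D|=1/2
  updated: d(A,CD)=19, d(CD,E)=9/2, d(CD,S)=25/2, d(CD,V)=31/2, d(CD,Z)=12
2. join E+Z (d=1) ⇒ EZ; edges |E|=1/2, |Z|=1/2
  updated: d(A,EZ)=18, d(CD,EZ)=33/4, d(EZ,S)=31/2, d(EZ,V)=20
3. join CD+EZ (d=33/4) ⇒ CDEZ; edges |CD|=29/8, |EZ|=29/8
  updated: d(A,CDEZ)=37/2, d(CDEZ,S)=14, d(CDEZ,V)=71/4
4. join S+V (d=12) ⇒ SV; edges |S|=6, |V|=6
  updated: d(A,SV)=35/2, d(CDEZ,SV)=127/8
5. join CDEZ+SV (d=127/8) ⇒ CDESVZ; edges |CDEZ|=61/16, |SV|=31/16
  updated: d(A,CDESVZ)=109/6
6. join A+CDESVZ (d=109/6) ⇒ ACDESVZ; edges |A|=109/12, |CDESVZ|=55/48
final tree: (A:109/12,(((C:1/2,D:1/2):29/8,(E:1/2,Z:1/2):29/8):61/16,(S:6,V:6):31/16):55/48)
total length: 1787/48

1787/48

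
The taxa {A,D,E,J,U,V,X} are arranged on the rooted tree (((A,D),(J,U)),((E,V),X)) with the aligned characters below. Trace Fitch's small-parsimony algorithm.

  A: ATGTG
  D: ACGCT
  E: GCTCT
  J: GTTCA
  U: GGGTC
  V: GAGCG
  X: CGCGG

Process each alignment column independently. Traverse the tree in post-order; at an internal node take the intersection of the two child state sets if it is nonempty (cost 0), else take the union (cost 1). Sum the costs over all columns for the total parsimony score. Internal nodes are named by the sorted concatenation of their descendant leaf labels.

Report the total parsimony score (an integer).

[col 0] AD: children A:{A}, D:{A} ∩→ {A}; cost 0
[col 0] JU: children J:{G}, U:{G} ∩→ {G}; cost 0
[col 0] ADJU: children AD:{A}, JU:{G} ∪→ {A,G}; cost 1
[col 0] EV: children E:{G}, V:{G} ∩→ {G}; cost 0
[col 0] EVX: children EV:{G}, X:{C} ∪→ {C,G}; cost 1
[col 0] ADEJUVX: children ADJU:{A,G}, EVX:{C,G} ∩→ {G}; cost 0
[col 1] AD: children A:{T}, D:{C} ∪→ {C,T}; cost 1
[col 1] JU: children J:{T}, U:{G} ∪→ {G,T}; cost 1
[col 1] ADJU: children AD:{C,T}, JU:{G,T} ∩→ {T}; cost 0
[col 1] EV: children E:{C}, V:{A} ∪→ {A,C}; cost 1
[col 1] EVX: children EV:{A,C}, X:{G} ∪→ {A,C,G}; cost 1
[col 1] ADEJUVX: children ADJU:{T}, EVX:{A,C,G} ∪→ {A,C,G,T}; cost 1
[col 2] AD: children A:{G}, D:{G} ∩→ {G}; cost 0
[col 2] JU: children J:{T}, U:{G} ∪→ {G,T}; cost 1
[col 2] ADJU: children AD:{G}, JU:{G,T} ∩→ {G}; cost 0
[col 2] EV: children E:{T}, V:{G} ∪→ {G,T}; cost 1
[col 2] EVX: children EV:{G,T}, X:{C} ∪→ {C,G,T}; cost 1
[col 2] ADEJUVX: children ADJU:{G}, EVX:{C,G,T} ∩→ {G}; cost 0
[col 3] AD: children A:{T}, D:{C} ∪→ {C,T}; cost 1
[col 3] JU: children J:{C}, U:{T} ∪→ {C,T}; cost 1
[col 3] ADJU: children AD:{C,T}, JU:{C,T} ∩→ {C,T}; cost 0
[col 3] EV: children E:{C}, V:{C} ∩→ {C}; cost 0
[col 3] EVX: children EV:{C}, X:{G} ∪→ {C,G}; cost 1
[col 3] ADEJUVX: children ADJU:{C,T}, EVX:{C,G} ∩→ {C}; cost 0
[col 4] AD: children A:{G}, D:{T} ∪→ {G,T}; cost 1
[col 4] JU: children J:{A}, U:{C} ∪→ {A,C}; cost 1
[col 4] ADJU: children AD:{G,T}, JU:{A,C} ∪→ {A,C,G,T}; cost 1
[col 4] EV: children E:{T}, V:{G} ∪→ {G,T}; cost 1
[col 4] EVX: children EV:{G,T}, X:{G} ∩→ {G}; cost 0
[col 4] ADEJUVX: children ADJU:{A,C,G,T}, EVX:{G} ∩→ {G}; cost 0
per-site changes: [2, 5, 3, 3, 4]; total = 17

17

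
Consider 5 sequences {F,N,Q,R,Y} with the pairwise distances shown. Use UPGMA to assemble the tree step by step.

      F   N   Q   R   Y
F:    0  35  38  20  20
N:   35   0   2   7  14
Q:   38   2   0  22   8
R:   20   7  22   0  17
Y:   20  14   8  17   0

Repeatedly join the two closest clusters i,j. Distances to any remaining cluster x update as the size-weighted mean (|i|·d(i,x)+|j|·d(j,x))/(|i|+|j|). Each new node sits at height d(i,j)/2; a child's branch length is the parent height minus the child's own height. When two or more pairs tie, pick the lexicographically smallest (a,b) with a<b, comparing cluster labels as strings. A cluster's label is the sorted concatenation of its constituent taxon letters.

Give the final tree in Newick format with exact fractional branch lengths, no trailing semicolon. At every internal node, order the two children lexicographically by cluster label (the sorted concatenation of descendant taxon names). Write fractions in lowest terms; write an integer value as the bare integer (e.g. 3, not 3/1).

(F:113/8,(((N:1,Q:1):9/2,Y:11/2):13/6,R:23/3):155/24)

1. join N+Q (d=2) ⇒ NQ; edges |N|=1, |Q|=1
  updated: d(F,NQ)=73/2, d(NQ,R)=29/2, d(NQ,Y)=11
2. join NQ+Y (d=11) ⇒ NQY; edges |NQ|=9/2, |Y|=11/2
  updated: d(F,NQY)=31, d(NQY,R)=46/3
3. join NQY+R (d=46/3) ⇒ NQRY; edges |NQY|=13/6, |R|=23/3
  updated: d(F,NQRY)=113/4
4. join F+NQRY (d=113/4) ⇒ FNQRY; edges |F|=113/8, |NQRY|=155/24
final tree: (F:113/8,(((N:1,Q:1):9/2,Y:11/2):13/6,R:23/3):155/24)
total length: 509/12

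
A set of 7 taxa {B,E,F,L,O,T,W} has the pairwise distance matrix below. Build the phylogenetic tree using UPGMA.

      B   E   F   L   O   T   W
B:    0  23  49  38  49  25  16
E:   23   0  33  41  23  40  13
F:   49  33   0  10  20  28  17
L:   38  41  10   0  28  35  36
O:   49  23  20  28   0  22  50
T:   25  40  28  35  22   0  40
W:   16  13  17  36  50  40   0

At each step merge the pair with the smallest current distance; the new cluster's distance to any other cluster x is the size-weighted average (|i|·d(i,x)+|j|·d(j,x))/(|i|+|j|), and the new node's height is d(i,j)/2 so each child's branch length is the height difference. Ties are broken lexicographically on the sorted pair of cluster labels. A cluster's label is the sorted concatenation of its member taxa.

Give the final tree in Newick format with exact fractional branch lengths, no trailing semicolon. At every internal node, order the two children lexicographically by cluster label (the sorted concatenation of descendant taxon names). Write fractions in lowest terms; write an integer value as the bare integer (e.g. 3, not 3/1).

((B:39/4,(E:13/2,W:13/2):13/4):69/8,((F:5,L:5):71/8,(O:11,T:11):23/8):9/2)

1. join F+L (d=10) ⇒ FL; edges |F|=5, |L|=5
  updated: d(B,FL)=87/2, d(E,FL)=37, d(FL,O)=24, d(FL,T)=63/2, d(FL,W)=53/2
2. join E+W (d=13) ⇒ EW; edges |E|=13/2, |W|=13/2
  updated: d(B,EW)=39/2, d(EW,FL)=127/4, d(EW,O)=73/2, d(EW,T)=40
3. join B+EW (d=39/2) ⇒ BEW; edges |B|=39/4, |EW|=13/4
  updated: d(BEW,FL)=107/3, d(BEW,O)=122/3, d(BEW,T)=35
4. join O+T (d=22) ⇒ OT; edges |O|=11, |T|=11
  updated: d(BEW,OT)=227/6, d(FL,OT)=111/4
5. join FL+OT (d=111/4) ⇒ FLOT; edges |FL|=71/8, |OT|=23/8
  updated: d(BEW,FLOT)=147/4
6. join BEW+FLOT (d=147/4) ⇒ BEFLOTW; edges |BEW|=69/8, |FLOT|=9/2
final tree: ((B:39/4,(E:13/2,W:13/2):13/4):69/8,((F:5,L:5):71/8,(O:11,T:11):23/8):9/2)
total length: 663/8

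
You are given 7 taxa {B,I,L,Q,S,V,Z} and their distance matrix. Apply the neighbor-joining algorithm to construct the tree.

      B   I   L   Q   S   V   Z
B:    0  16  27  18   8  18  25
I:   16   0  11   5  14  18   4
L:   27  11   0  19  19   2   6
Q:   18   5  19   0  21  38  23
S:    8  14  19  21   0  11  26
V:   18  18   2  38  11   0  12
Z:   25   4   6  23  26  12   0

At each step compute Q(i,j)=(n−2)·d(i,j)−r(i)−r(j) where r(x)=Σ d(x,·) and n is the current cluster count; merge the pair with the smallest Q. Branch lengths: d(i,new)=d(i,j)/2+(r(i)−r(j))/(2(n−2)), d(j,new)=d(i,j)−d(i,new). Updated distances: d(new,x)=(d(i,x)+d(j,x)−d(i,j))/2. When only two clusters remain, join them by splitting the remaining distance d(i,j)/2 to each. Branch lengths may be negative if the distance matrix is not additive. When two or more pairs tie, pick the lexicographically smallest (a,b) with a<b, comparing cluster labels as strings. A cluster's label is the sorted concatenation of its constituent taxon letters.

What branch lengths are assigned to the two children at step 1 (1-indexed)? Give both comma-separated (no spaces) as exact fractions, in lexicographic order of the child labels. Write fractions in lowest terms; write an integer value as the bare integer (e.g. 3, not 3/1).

1. join L+V (d=2, Q=-173) ⇒ LV; edges |L|=-1/2, |V|=5/2
  updated: d(B,LV)=43/2, d(I,LV)=27/2, d(LV,Q)=55/2, d(LV,S)=14, d(LV,Z)=8
2. join B+S (d=8, Q=-279/2) ⇒ BS; edges |B|=75/16, |S|=53/16
  updated: d(BS,I)=11, d(BS,LV)=55/4, d(BS,Q)=31/2, d(BS,Z)=43/2
3. join LV+Z (d=8, Q=-381/4) ⇒ LVZ; edges |LV|=121/24, |Z|=71/24
  updated: d(BS,LVZ)=109/8, d(I,LVZ)=19/4, d(LVZ,Q)=85/4
4. join BS+LVZ (d=109/8, Q=-105/2) ⇒ BLSVZ; edges |BS|=111/16, |LVZ|=107/16
  updated: d(BLSVZ,I)=17/16, d(BLSVZ,Q)=185/16
5. join BLSVZ+I (d=17/16, Q=-141/8) ⇒ BILSVZ; edges |BLSVZ|=61/16, |I|=-11/4
  updated: d(BILSVZ,Q)=31/4
6. join BILSVZ+Q (d=31/4) ⇒ BILQSVZ; edges |BILSVZ|=31/8, |Q|=31/8
final tree: ((((B:75/16,S:53/16):111/16,((L:-1/2,V:5/2):121/24,Z:71/24):107/16):61/16,I:-11/4):31/8,Q:31/8)
total length: 647/16

-1/2,5/2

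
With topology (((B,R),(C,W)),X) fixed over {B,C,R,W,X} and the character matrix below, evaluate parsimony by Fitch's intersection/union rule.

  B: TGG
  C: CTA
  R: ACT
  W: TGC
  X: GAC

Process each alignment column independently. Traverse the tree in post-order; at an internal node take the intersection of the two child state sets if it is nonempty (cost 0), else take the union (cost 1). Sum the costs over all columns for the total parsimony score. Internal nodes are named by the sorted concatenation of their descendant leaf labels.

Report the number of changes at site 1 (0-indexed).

3

[col 0] BR: children B:{T}, R:{A} ∪→ {A,T}; cost 1
[col 0] CW: children C:{C}, W:{T} ∪→ {C,T}; cost 1
[col 0] BCRW: children BR:{A,T}, CW:{C,T} ∩→ {T}; cost 0
[col 0] BCRWX: children BCRW:{T}, X:{G} ∪→ {G,T}; cost 1
[col 1] BR: children B:{G}, R:{C} ∪→ {C,G}; cost 1
[col 1] CW: children C:{T}, W:{G} ∪→ {G,T}; cost 1
[col 1] BCRW: children BR:{C,G}, CW:{G,T} ∩→ {G}; cost 0
[col 1] BCRWX: children BCRW:{G}, X:{A} ∪→ {A,G}; cost 1
[col 2] BR: children B:{G}, R:{T} ∪→ {G,T}; cost 1
[col 2] CW: children C:{A}, W:{C} ∪→ {A,C}; cost 1
[col 2] BCRW: children BR:{G,T}, CW:{A,C} ∪→ {A,C,G,T}; cost 1
[col 2] BCRWX: children BCRW:{A,C,G,T}, X:{C} ∩→ {C}; cost 0
per-site changes: [3, 3, 3]; total = 9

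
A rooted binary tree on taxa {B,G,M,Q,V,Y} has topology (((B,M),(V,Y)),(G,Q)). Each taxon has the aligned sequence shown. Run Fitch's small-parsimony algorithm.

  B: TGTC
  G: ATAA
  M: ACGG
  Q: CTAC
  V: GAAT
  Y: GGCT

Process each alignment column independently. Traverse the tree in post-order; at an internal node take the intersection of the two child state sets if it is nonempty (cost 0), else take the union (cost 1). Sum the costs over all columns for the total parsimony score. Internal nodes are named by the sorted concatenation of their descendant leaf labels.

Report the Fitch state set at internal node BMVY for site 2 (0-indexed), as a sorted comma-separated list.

site 0, node BM: B={T} ∪ M={A} → {A,T} (+1)
site 0, node VY: V={G} ∩ Y={G} → {G} (+0)
site 0, node BMVY: BM={A,T} ∪ VY={G} → {A,G,T} (+1)
site 0, node GQ: G={A} ∪ Q={C} → {A,C} (+1)
site 0, node BGMQVY: BMVY={A,G,T} ∩ GQ={A,C} → {A} (+0)
site 1, node BM: B={G} ∪ M={C} → {C,G} (+1)
site 1, node VY: V={A} ∪ Y={G} → {A,G} (+1)
site 1, node BMVY: BM={C,G} ∩ VY={A,G} → {G} (+0)
site 1, node GQ: G={T} ∩ Q={T} → {T} (+0)
site 1, node BGMQVY: BMVY={G} ∪ GQ={T} → {G,T} (+1)
site 2, node BM: B={T} ∪ M={G} → {G,T} (+1)
site 2, node VY: V={A} ∪ Y={C} → {A,C} (+1)
site 2, node BMVY: BM={G,T} ∪ VY={A,C} → {A,C,G,T} (+1)
site 2, node GQ: G={A} ∩ Q={A} → {A} (+0)
site 2, node BGMQVY: BMVY={A,C,G,T} ∩ GQ={A} → {A} (+0)
site 3, node BM: B={C} ∪ M={G} → {C,G} (+1)
site 3, node VY: V={T} ∩ Y={T} → {T} (+0)
site 3, node BMVY: BM={C,G} ∪ VY={T} → {C,G,T} (+1)
site 3, node GQ: G={A} ∪ Q={C} → {A,C} (+1)
site 3, node BGMQVY: BMVY={C,G,T} ∩ GQ={A,C} → {C} (+0)
per-site changes: [3, 3, 3, 3]; total = 12

A,C,G,T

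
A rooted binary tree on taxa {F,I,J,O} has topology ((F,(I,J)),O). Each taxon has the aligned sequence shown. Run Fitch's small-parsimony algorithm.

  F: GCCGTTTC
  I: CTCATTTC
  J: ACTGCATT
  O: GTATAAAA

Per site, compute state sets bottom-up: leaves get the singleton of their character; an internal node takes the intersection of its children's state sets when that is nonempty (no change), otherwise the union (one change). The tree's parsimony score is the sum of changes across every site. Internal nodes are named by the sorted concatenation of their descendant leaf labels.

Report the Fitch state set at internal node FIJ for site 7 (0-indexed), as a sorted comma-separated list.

C

[col 0] IJ: children I:{C}, J:{A} ∪→ {A,C}; cost 1
[col 0] FIJ: children F:{G}, IJ:{A,C} ∪→ {A,C,G}; cost 1
[col 0] FIJO: children FIJ:{A,C,G}, O:{G} ∩→ {G}; cost 0
[col 1] IJ: children I:{T}, J:{C} ∪→ {C,T}; cost 1
[col 1] FIJ: children F:{C}, IJ:{C,T} ∩→ {C}; cost 0
[col 1] FIJO: children FIJ:{C}, O:{T} ∪→ {C,T}; cost 1
[col 2] IJ: children I:{C}, J:{T} ∪→ {C,T}; cost 1
[col 2] FIJ: children F:{C}, IJ:{C,T} ∩→ {C}; cost 0
[col 2] FIJO: children FIJ:{C}, O:{A} ∪→ {A,C}; cost 1
[col 3] IJ: children I:{A}, J:{G} ∪→ {A,G}; cost 1
[col 3] FIJ: children F:{G}, IJ:{A,G} ∩→ {G}; cost 0
[col 3] FIJO: children FIJ:{G}, O:{T} ∪→ {G,T}; cost 1
[col 4] IJ: children I:{T}, J:{C} ∪→ {C,T}; cost 1
[col 4] FIJ: children F:{T}, IJ:{C,T} ∩→ {T}; cost 0
[col 4] FIJO: children FIJ:{T}, O:{A} ∪→ {A,T}; cost 1
[col 5] IJ: children I:{T}, J:{A} ∪→ {A,T}; cost 1
[col 5] FIJ: children F:{T}, IJ:{A,T} ∩→ {T}; cost 0
[col 5] FIJO: children FIJ:{T}, O:{A} ∪→ {A,T}; cost 1
[col 6] IJ: children I:{T}, J:{T} ∩→ {T}; cost 0
[col 6] FIJ: children F:{T}, IJ:{T} ∩→ {T}; cost 0
[col 6] FIJO: children FIJ:{T}, O:{A} ∪→ {A,T}; cost 1
[col 7] IJ: children I:{C}, J:{T} ∪→ {C,T}; cost 1
[col 7] FIJ: children F:{C}, IJ:{C,T} ∩→ {C}; cost 0
[col 7] FIJO: children FIJ:{C}, O:{A} ∪→ {A,C}; cost 1
per-site changes: [2, 2, 2, 2, 2, 2, 1, 2]; total = 15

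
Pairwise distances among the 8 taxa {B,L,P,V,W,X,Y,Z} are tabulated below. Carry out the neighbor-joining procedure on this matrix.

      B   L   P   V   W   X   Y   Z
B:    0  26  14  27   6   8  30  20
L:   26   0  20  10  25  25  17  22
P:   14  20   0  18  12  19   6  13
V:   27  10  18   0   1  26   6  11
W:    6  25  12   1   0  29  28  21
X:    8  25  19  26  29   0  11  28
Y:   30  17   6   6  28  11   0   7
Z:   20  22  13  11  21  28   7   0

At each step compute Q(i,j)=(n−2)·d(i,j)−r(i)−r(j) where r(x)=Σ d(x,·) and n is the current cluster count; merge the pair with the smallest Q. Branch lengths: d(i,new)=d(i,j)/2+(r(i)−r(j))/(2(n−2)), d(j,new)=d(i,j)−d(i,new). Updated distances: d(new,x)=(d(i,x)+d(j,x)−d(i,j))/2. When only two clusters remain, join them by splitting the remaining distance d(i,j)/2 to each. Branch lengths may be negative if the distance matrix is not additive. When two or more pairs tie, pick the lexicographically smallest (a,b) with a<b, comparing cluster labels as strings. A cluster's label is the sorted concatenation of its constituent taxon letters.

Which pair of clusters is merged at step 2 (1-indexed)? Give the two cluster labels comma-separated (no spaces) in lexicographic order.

1. join B+X (d=8, Q=-229) ⇒ BX; edges |B|=11/4, |X|=21/4
  updated: d(BX,L)=43/2, d(BX,P)=25/2, d(BX,V)=45/2, d(BX,W)=27/2, d(BX,Y)=33/2, d(BX,Z)=20
2. join V+W (d=1, Q=-164) ⇒ VW; edges |V|=-27/10, |W|=37/10
  updated: d(BX,VW)=35/2, d(L,VW)=17, d(P,VW)=29/2, d(VW,Y)=33/2, d(VW,Z)=31/2
3. join Y+Z (d=7, Q=-225/2) ⇒ YZ; edges |Y|=27/16, |Z|=85/16
  updated: d(BX,YZ)=59/4, d(L,YZ)=16, d(P,YZ)=6, d(VW,YZ)=25/2
4. join L+VW (d=17, Q=-85) ⇒ LVW; edges |L|=32/3, |VW|=19/3
  updated: d(BX,LVW)=11, d(LVW,P)=35/4, d(LVW,YZ)=23/4
5. join BX+LVW (d=11, Q=-167/4) ⇒ BLVWX; edges |BX|=139/16, |LVW|=37/16
  updated: d(BLVWX,P)=41/8, d(BLVWX,YZ)=19/4
6. join BLVWX+P (d=41/8, Q=-127/8) ⇒ BLPVWX; edges |BLVWX|=31/16, |P|=51/16
  updated: d(BLPVWX,YZ)=45/16
7. join BLPVWX+YZ (d=45/16) ⇒ BLPVWXYZ; edges |BLPVWX|=45/32, |YZ|=45/32
final tree: ((((B:11/4,X:21/4):139/16,(L:32/3,(V:-27/10,W:37/10):19/3):37/16):31/16,P:51/16):45/32,(Y:27/16,Z:85/16):45/32)
total length: 831/16

V,W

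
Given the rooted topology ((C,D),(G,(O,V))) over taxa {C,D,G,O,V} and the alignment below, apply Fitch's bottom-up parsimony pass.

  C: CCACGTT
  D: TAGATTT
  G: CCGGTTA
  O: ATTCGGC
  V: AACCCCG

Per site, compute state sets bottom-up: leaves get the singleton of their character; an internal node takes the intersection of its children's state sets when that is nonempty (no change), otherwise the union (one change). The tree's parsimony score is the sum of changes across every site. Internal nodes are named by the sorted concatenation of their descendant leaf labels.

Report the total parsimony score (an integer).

18

[col 0] CD: children C:{C}, D:{T} ∪→ {C,T}; cost 1
[col 0] OV: children O:{A}, V:{A} ∩→ {A}; cost 0
[col 0] GOV: children G:{C}, OV:{A} ∪→ {A,C}; cost 1
[col 0] CDGOV: children CD:{C,T}, GOV:{A,C} ∩→ {C}; cost 0
[col 1] CD: children C:{C}, D:{A} ∪→ {A,C}; cost 1
[col 1] OV: children O:{T}, V:{A} ∪→ {A,T}; cost 1
[col 1] GOV: children G:{C}, OV:{A,T} ∪→ {A,C,T}; cost 1
[col 1] CDGOV: children CD:{A,C}, GOV:{A,C,T} ∩→ {A,C}; cost 0
[col 2] CD: children C:{A}, D:{G} ∪→ {A,G}; cost 1
[col 2] OV: children O:{T}, V:{C} ∪→ {C,T}; cost 1
[col 2] GOV: children G:{G}, OV:{C,T} ∪→ {C,G,T}; cost 1
[col 2] CDGOV: children CD:{A,G}, GOV:{C,G,T} ∩→ {G}; cost 0
[col 3] CD: children C:{C}, D:{A} ∪→ {A,C}; cost 1
[col 3] OV: children O:{C}, V:{C} ∩→ {C}; cost 0
[col 3] GOV: children G:{G}, OV:{C} ∪→ {C,G}; cost 1
[col 3] CDGOV: children CD:{A,C}, GOV:{C,G} ∩→ {C}; cost 0
[col 4] CD: children C:{G}, D:{T} ∪→ {G,T}; cost 1
[col 4] OV: children O:{G}, V:{C} ∪→ {C,G}; cost 1
[col 4] GOV: children G:{T}, OV:{C,G} ∪→ {C,G,T}; cost 1
[col 4] CDGOV: children CD:{G,T}, GOV:{C,G,T} ∩→ {G,T}; cost 0
[col 5] CD: children C:{T}, D:{T} ∩→ {T}; cost 0
[col 5] OV: children O:{G}, V:{C} ∪→ {C,G}; cost 1
[col 5] GOV: children G:{T}, OV:{C,G} ∪→ {C,G,T}; cost 1
[col 5] CDGOV: children CD:{T}, GOV:{C,G,T} ∩→ {T}; cost 0
[col 6] CD: children C:{T}, D:{T} ∩→ {T}; cost 0
[col 6] OV: children O:{C}, V:{G} ∪→ {C,G}; cost 1
[col 6] GOV: children G:{A}, OV:{C,G} ∪→ {A,C,G}; cost 1
[col 6] CDGOV: children CD:{T}, GOV:{A,C,G} ∪→ {A,C,G,T}; cost 1
per-site changes: [2, 3, 3, 2, 3, 2, 3]; total = 18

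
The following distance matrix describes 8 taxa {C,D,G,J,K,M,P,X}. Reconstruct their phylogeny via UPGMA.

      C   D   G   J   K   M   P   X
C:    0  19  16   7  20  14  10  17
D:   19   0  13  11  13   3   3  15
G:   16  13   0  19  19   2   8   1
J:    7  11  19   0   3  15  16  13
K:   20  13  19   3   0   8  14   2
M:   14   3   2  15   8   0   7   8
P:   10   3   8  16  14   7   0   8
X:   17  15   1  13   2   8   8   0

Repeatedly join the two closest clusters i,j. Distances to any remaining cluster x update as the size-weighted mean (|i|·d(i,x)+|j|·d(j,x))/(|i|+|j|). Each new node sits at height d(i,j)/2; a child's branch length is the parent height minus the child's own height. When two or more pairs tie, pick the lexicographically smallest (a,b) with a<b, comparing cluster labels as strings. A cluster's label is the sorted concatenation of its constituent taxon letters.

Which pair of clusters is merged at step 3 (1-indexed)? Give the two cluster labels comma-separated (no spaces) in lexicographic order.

1. join G+X (d=1) ⇒ GX; edges |G|=1/2, |X|=1/2
  updated: d(C,GX)=33/2, d(D,GX)=14, d(GX,J)=16, d(GX,K)=21/2, d(GX,M)=5, d(GX,P)=8
2. join D+M (d=3) ⇒ DM; edges |D|=3/2, |M|=3/2
  updated: d(C,DM)=33/2, d(DM,GX)=19/2, d(DM,J)=13, d(DM,K)=21/2, d(DM,P)=5
3. join J+K (d=3) ⇒ JK; edges |J|=3/2, |K|=3/2
  updated: d(C,JK)=27/2, d(DM,JK)=47/4, d(GX,JK)=53/4, d(JK,P)=15
4. join DM+P (d=5) ⇒ DMP; edges |DM|=1, |P|=5/2
  updated: d(C,DMP)=43/3, d(DMP,GX)=9, d(DMP,JK)=77/6
5. join DMP+GX (d=9) ⇒ DGMPX; edges |DMP|=2, |GX|=4
  updated: d(C,DGMPX)=76/5, d(DGMPX,JK)=13
6. join DGMPX+JK (d=13) ⇒ DGJKMPX; edges |DGMPX|=2, |JK|=5
  updated: d(C,DGJKMPX)=103/7
7. join C+DGJKMPX (d=103/7) ⇒ CDGJKMPX; edges |C|=103/14, |DGJKMPX|=6/7
final tree: (C:103/14,((((D:3/2,M:3/2):1,P:5/2):2,(G:1/2,X:1/2):4):2,(J:3/2,K:3/2):5):6/7)
total length: 222/7

J,K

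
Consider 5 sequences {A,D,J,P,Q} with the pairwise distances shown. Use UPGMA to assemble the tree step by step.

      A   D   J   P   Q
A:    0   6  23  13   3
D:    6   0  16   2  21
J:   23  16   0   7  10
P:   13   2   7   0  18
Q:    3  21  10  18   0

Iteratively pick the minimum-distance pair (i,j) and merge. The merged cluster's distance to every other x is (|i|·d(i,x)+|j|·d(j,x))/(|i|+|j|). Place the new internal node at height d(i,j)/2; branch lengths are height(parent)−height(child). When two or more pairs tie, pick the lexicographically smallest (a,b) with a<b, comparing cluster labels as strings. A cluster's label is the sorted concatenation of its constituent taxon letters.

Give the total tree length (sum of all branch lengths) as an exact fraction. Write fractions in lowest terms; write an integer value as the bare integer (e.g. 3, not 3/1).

281/12

iteration 1: select D,P (d=2); attach at lengths (1, 1); label the merged cluster DP
  updated: d(A,DP)=19/2, d(DP,J)=23/2, d(DP,Q)=39/2
iteration 2: select A,Q (d=3); attach at lengths (3/2, 3/2); label the merged cluster AQ
  updated: d(AQ,DP)=29/2, d(AQ,J)=33/2
iteration 3: select DP,J (d=23/2); attach at lengths (19/4, 23/4); label the merged cluster DJP
  updated: d(AQ,DJP)=91/6
iteration 4: select AQ,DJP (d=91/6); attach at lengths (73/12, 11/6); label the merged cluster ADJPQ
final tree: ((A:3/2,Q:3/2):73/12,((D:1,P:1):19/4,J:23/4):11/6)
total length: 281/12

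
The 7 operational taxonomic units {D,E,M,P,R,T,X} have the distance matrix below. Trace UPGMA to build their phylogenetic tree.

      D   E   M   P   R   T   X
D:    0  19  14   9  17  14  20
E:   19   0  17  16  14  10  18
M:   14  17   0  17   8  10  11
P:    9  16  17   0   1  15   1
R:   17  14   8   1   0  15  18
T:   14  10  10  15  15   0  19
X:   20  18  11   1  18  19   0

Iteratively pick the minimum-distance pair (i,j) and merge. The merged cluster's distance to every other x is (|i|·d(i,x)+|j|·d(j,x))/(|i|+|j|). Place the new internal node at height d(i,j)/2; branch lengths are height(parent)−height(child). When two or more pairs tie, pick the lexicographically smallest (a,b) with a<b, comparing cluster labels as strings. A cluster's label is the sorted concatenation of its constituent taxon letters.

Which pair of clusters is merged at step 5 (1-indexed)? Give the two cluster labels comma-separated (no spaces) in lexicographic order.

1. join P+R (d=1) ⇒ PR; edges |P|=1/2, |R|=1/2
  updated: d(D,PR)=13, d(E,PR)=15, d(M,PR)=25/2, d(PR,T)=15, d(PR,X)=19/2
2. join PR+X (d=19/2) ⇒ PRX; edges |PR|=17/4, |X|=19/4
  updated: d(D,PRX)=46/3, d(E,PRX)=16, d(M,PRX)=12, d(PRX,T)=49/3
3. join E+T (d=10) ⇒ ET; edges |E|=5, |T|=5
  updated: d(D,ET)=33/2, d(ET,M)=27/2, d(ET,PRX)=97/6
4. join M+PRX (d=12) ⇒ MPRX; edges |M|=6, |PRX|=5/4
  updated: d(D,MPRX)=15, d(ET,MPRX)=31/2
5. join D+MPRX (d=15) ⇒ DMPRX; edges |D|=15/2, |MPRX|=3/2
  updated: d(DMPRX,ET)=157/10
6. join DMPRX+ET (d=157/10) ⇒ DEMPRTX; edges |DMPRX|=7/20, |ET|=57/20
final tree: ((D:15/2,(M:6,((P:1/2,R:1/2):17/4,X:19/4):5/4):3/2):7/20,(E:5,T:5):57/20)
total length: 789/20

D,MPRX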